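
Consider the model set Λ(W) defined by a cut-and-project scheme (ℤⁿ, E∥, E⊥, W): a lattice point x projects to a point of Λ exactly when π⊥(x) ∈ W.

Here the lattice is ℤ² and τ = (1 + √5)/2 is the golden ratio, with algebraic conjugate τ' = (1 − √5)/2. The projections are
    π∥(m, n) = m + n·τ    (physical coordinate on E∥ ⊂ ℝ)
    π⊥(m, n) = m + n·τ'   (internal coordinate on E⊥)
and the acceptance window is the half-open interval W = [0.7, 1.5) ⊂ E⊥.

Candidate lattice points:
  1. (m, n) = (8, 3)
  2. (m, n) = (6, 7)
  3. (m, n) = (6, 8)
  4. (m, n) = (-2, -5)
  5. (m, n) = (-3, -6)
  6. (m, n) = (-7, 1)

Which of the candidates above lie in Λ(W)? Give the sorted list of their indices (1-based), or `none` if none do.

τ' = (1−√5)/2 ≈ -0.6180.
candidate 1: (m,n)=(8,3) → π∥ = 8+3·τ ≈ 12.8541, π⊥ = 8+3·τ' ≈ 6.1459 ∉ [0.7, 1.5) ⇒ out
candidate 2: (m,n)=(6,7) → π∥ = 6+7·τ ≈ 17.3262, π⊥ = 6+7·τ' ≈ 1.6738 ∉ [0.7, 1.5) ⇒ out
candidate 3: (m,n)=(6,8) → π∥ = 6+8·τ ≈ 18.9443, π⊥ = 6+8·τ' ≈ 1.0557 ∈ [0.7, 1.5) ⇒ IN Λ
candidate 4: (m,n)=(-2,-5) → π∥ = -2-5·τ ≈ -10.0902, π⊥ = -2-5·τ' ≈ 1.0902 ∈ [0.7, 1.5) ⇒ IN Λ
candidate 5: (m,n)=(-3,-6) → π∥ = -3-6·τ ≈ -12.7082, π⊥ = -3-6·τ' ≈ 0.7082 ∈ [0.7, 1.5) ⇒ IN Λ
candidate 6: (m,n)=(-7,1) → π∥ = -7+1·τ ≈ -5.3820, π⊥ = -7+1·τ' ≈ -7.6180 ∉ [0.7, 1.5) ⇒ out

3, 4, 5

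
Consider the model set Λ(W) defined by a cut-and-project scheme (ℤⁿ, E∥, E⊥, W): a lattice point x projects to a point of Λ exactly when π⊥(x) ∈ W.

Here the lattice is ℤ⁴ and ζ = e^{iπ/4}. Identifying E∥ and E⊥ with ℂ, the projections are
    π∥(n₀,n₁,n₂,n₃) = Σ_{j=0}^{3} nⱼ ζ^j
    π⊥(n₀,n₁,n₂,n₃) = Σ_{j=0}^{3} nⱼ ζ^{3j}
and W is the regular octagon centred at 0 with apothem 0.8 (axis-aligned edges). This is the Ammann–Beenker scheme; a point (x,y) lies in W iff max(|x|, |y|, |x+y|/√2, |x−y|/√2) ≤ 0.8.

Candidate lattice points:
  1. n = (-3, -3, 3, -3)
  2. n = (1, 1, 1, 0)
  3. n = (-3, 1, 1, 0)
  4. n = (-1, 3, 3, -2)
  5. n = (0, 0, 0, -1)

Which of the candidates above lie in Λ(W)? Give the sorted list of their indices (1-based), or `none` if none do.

2

Internal map: ζ^{3j} for j=0..3 gives (1,0), (−√2/2,√2/2), (0,−1), (√2/2,√2/2).
#1 (-3, -3, 3, -3): internal (-3.00000, -7.24264); octagon support 7.24264 vs apothem 0.8 → ∉ W
#2 (1, 1, 1, 0): internal (0.29289, -0.29289); octagon support 0.41421 vs apothem 0.8 → ∈ W
#3 (-3, 1, 1, 0): internal (-3.70711, -0.29289); octagon support 3.70711 vs apothem 0.8 → ∉ W
#4 (-1, 3, 3, -2): internal (-4.53553, -2.29289); octagon support 4.82843 vs apothem 0.8 → ∉ W
#5 (0, 0, 0, -1): internal (-0.70711, -0.70711); octagon support 1.00000 vs apothem 0.8 → ∉ W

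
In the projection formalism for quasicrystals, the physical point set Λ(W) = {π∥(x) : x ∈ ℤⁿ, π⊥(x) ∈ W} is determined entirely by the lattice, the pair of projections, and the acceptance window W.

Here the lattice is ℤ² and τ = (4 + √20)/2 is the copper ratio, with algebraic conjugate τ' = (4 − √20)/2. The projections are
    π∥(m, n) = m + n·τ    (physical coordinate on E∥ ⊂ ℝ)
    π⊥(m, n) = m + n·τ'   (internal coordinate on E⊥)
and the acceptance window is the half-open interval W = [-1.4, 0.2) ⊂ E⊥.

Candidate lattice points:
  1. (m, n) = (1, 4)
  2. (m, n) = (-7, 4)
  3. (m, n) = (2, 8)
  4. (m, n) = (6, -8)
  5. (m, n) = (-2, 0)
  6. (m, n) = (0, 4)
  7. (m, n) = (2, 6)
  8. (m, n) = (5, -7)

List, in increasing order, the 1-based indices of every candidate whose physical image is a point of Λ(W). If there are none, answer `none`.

1, 3, 6

Numerically τ ≈ 4.2361 and τ' = −1/τ ≈ -0.2361.
#1 (1,4): internal coord 1 + (4)·τ' = +0.0557; +0.0557 ∈ [-1.4, 0.2) → IN Λ
#2 (-7,4): internal coord -7 + (4)·τ' = -7.9443; -7.9443 ∉ [-1.4, 0.2) → out
#3 (2,8): internal coord 2 + (8)·τ' = +0.1115; +0.1115 ∈ [-1.4, 0.2) → IN Λ
#4 (6,-8): internal coord 6 + (-8)·τ' = +7.8885; +7.8885 ∉ [-1.4, 0.2) → out
#5 (-2,0): internal coord -2 + (0)·τ' = -2.0000; -2.0000 ∉ [-1.4, 0.2) → out
#6 (0,4): internal coord 0 + (4)·τ' = -0.9443; -0.9443 ∈ [-1.4, 0.2) → IN Λ
#7 (2,6): internal coord 2 + (6)·τ' = +0.5836; +0.5836 ∉ [-1.4, 0.2) → out
#8 (5,-7): internal coord 5 + (-7)·τ' = +6.6525; +6.6525 ∉ [-1.4, 0.2) → out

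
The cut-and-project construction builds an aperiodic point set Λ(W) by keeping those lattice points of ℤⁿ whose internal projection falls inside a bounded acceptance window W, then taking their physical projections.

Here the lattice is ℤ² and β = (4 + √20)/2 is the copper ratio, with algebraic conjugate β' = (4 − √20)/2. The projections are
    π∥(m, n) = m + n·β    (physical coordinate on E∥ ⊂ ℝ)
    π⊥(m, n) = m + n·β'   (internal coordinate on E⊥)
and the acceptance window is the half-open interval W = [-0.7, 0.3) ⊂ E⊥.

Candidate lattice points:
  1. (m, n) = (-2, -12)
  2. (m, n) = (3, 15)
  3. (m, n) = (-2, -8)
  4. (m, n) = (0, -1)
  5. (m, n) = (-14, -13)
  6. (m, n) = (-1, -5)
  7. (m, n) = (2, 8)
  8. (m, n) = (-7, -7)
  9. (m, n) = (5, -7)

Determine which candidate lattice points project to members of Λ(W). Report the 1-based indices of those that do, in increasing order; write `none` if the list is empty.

β' = (4−√20)/2 ≈ -0.23607.
[1] lift (-2,-12): star map gives 0.83282; window check -0.7 ≤ 0.83282 < 0.3 is false → out
[2] lift (3,15): star map gives -0.54102; window check -0.7 ≤ -0.54102 < 0.3 is true → IN Λ
[3] lift (-2,-8): star map gives -0.11146; window check -0.7 ≤ -0.11146 < 0.3 is true → IN Λ
[4] lift (0,-1): star map gives 0.23607; window check -0.7 ≤ 0.23607 < 0.3 is true → IN Λ
[5] lift (-14,-13): star map gives -10.93112; window check -0.7 ≤ -10.93112 < 0.3 is false → out
[6] lift (-1,-5): star map gives 0.18034; window check -0.7 ≤ 0.18034 < 0.3 is true → IN Λ
[7] lift (2,8): star map gives 0.11146; window check -0.7 ≤ 0.11146 < 0.3 is true → IN Λ
[8] lift (-7,-7): star map gives -5.34752; window check -0.7 ≤ -5.34752 < 0.3 is false → out
[9] lift (5,-7): star map gives 6.65248; window check -0.7 ≤ 6.65248 < 0.3 is false → out

2, 3, 4, 6, 7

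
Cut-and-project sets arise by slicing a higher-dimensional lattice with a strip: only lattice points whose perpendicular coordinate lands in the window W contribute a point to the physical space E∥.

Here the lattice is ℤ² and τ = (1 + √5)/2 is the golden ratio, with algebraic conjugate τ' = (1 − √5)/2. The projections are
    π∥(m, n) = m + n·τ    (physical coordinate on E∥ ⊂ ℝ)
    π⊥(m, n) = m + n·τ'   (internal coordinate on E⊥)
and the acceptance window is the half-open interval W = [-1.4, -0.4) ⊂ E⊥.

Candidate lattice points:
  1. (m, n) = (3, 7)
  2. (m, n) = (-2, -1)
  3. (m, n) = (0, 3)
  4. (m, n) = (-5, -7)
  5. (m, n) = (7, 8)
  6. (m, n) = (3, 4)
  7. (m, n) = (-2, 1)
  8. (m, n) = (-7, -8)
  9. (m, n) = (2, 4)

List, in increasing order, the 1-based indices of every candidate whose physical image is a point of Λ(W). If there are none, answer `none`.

1, 2, 4, 9

Compute τ' = (1−√5)/2 = -0.6180, so π⊥(m,n) = m -0.6180·n.
#1 (3,7): internal coord 3 + (7)·τ' = -1.3262; -1.3262 ∈ [-1.4, -0.4) → IN Λ
#2 (-2,-1): internal coord -2 + (-1)·τ' = -1.3820; -1.3820 ∈ [-1.4, -0.4) → IN Λ
#3 (0,3): internal coord 0 + (3)·τ' = -1.8541; -1.8541 ∉ [-1.4, -0.4) → out
#4 (-5,-7): internal coord -5 + (-7)·τ' = -0.6738; -0.6738 ∈ [-1.4, -0.4) → IN Λ
#5 (7,8): internal coord 7 + (8)·τ' = +2.0557; +2.0557 ∉ [-1.4, -0.4) → out
#6 (3,4): internal coord 3 + (4)·τ' = +0.5279; +0.5279 ∉ [-1.4, -0.4) → out
#7 (-2,1): internal coord -2 + (1)·τ' = -2.6180; -2.6180 ∉ [-1.4, -0.4) → out
#8 (-7,-8): internal coord -7 + (-8)·τ' = -2.0557; -2.0557 ∉ [-1.4, -0.4) → out
#9 (2,4): internal coord 2 + (4)·τ' = -0.4721; -0.4721 ∈ [-1.4, -0.4) → IN Λ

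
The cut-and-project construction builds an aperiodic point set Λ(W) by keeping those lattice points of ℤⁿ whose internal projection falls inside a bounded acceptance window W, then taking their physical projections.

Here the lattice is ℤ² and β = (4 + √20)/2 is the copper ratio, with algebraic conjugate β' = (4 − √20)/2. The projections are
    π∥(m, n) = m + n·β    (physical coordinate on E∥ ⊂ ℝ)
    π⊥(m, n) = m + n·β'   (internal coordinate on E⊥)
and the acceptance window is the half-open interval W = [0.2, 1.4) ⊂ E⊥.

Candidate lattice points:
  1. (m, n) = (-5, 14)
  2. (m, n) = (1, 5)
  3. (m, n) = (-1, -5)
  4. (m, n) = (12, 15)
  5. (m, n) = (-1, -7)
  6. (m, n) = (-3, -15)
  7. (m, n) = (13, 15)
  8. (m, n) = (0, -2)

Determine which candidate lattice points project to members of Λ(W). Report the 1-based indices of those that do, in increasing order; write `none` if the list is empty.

5, 6, 8

β' = (4−√20)/2 ≈ -0.236068.
candidate 1: (m,n)=(-5,14) → π∥ = -5+14·β ≈ 54.304952, π⊥ = -5+14·β' ≈ -8.304952 ∉ [0.2, 1.4) ⇒ out
candidate 2: (m,n)=(1,5) → π∥ = 1+5·β ≈ 22.180340, π⊥ = 1+5·β' ≈ -0.180340 ∉ [0.2, 1.4) ⇒ out
candidate 3: (m,n)=(-1,-5) → π∥ = -1-5·β ≈ -22.180340, π⊥ = -1-5·β' ≈ 0.180340 ∉ [0.2, 1.4) ⇒ out
candidate 4: (m,n)=(12,15) → π∥ = 12+15·β ≈ 75.541020, π⊥ = 12+15·β' ≈ 8.458980 ∉ [0.2, 1.4) ⇒ out
candidate 5: (m,n)=(-1,-7) → π∥ = -1-7·β ≈ -30.652476, π⊥ = -1-7·β' ≈ 0.652476 ∈ [0.2, 1.4) ⇒ IN Λ
candidate 6: (m,n)=(-3,-15) → π∥ = -3-15·β ≈ -66.541020, π⊥ = -3-15·β' ≈ 0.541020 ∈ [0.2, 1.4) ⇒ IN Λ
candidate 7: (m,n)=(13,15) → π∥ = 13+15·β ≈ 76.541020, π⊥ = 13+15·β' ≈ 9.458980 ∉ [0.2, 1.4) ⇒ out
candidate 8: (m,n)=(0,-2) → π∥ = 0-2·β ≈ -8.472136, π⊥ = 0-2·β' ≈ 0.472136 ∈ [0.2, 1.4) ⇒ IN Λ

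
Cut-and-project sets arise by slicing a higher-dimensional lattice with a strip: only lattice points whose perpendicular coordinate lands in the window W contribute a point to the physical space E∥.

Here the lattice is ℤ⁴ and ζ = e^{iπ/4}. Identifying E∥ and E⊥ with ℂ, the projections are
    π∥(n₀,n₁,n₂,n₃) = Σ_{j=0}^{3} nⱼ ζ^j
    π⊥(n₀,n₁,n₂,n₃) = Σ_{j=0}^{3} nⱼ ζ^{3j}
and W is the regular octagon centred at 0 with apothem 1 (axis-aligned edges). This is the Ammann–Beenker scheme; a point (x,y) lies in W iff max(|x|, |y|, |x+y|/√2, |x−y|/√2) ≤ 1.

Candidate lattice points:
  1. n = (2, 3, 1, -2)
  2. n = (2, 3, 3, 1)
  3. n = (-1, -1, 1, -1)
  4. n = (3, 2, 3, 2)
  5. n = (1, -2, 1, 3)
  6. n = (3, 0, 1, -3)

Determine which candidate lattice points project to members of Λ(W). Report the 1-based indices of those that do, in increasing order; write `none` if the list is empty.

Internal map: ζ^{3j} for j=0..3 gives (1,0), (−√2/2,√2/2), (0,−1), (√2/2,√2/2).
candidate 1: n = (2, 3, 1, -2) → π⊥ ≈ (-1.535534, -0.292893); max(|x|,|y|,|x±y|/√2) = 1.535534 > 1 ⇒ ∉ W
candidate 2: n = (2, 3, 3, 1) → π⊥ ≈ (+0.585786, -0.171573); max(|x|,|y|,|x±y|/√2) = 0.585786 ≤ 1 ⇒ ∈ W
candidate 3: n = (-1, -1, 1, -1) → π⊥ ≈ (-1.000000, -2.414214); max(|x|,|y|,|x±y|/√2) = 2.414214 > 1 ⇒ ∉ W
candidate 4: n = (3, 2, 3, 2) → π⊥ ≈ (+3.000000, -0.171573); max(|x|,|y|,|x±y|/√2) = 3.000000 > 1 ⇒ ∉ W
candidate 5: n = (1, -2, 1, 3) → π⊥ ≈ (+4.535534, -0.292893); max(|x|,|y|,|x±y|/√2) = 4.535534 > 1 ⇒ ∉ W
candidate 6: n = (3, 0, 1, -3) → π⊥ ≈ (+0.878680, -3.121320); max(|x|,|y|,|x±y|/√2) = 3.121320 > 1 ⇒ ∉ W

2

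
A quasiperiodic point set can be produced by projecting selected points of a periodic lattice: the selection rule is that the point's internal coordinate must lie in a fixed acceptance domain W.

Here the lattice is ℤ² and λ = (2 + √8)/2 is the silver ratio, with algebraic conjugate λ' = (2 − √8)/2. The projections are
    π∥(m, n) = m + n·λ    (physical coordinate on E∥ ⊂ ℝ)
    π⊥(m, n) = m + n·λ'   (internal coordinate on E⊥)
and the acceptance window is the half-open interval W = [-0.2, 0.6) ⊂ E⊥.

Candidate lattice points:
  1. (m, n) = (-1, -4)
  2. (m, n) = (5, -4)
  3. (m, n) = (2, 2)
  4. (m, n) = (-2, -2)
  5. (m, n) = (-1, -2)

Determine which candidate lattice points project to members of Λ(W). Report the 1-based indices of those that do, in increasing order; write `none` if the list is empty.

5

Numerically λ ≈ 2.4142 and λ' = −1/λ ≈ -0.4142.
candidate 1: (m,n)=(-1,-4) → π∥ = -1-4·λ ≈ -10.6569, π⊥ = -1-4·λ' ≈ 0.6569 ∉ [-0.2, 0.6) ⇒ out
candidate 2: (m,n)=(5,-4) → π∥ = 5-4·λ ≈ -4.6569, π⊥ = 5-4·λ' ≈ 6.6569 ∉ [-0.2, 0.6) ⇒ out
candidate 3: (m,n)=(2,2) → π∥ = 2+2·λ ≈ 6.8284, π⊥ = 2+2·λ' ≈ 1.1716 ∉ [-0.2, 0.6) ⇒ out
candidate 4: (m,n)=(-2,-2) → π∥ = -2-2·λ ≈ -6.8284, π⊥ = -2-2·λ' ≈ -1.1716 ∉ [-0.2, 0.6) ⇒ out
candidate 5: (m,n)=(-1,-2) → π∥ = -1-2·λ ≈ -5.8284, π⊥ = -1-2·λ' ≈ -0.1716 ∈ [-0.2, 0.6) ⇒ IN Λ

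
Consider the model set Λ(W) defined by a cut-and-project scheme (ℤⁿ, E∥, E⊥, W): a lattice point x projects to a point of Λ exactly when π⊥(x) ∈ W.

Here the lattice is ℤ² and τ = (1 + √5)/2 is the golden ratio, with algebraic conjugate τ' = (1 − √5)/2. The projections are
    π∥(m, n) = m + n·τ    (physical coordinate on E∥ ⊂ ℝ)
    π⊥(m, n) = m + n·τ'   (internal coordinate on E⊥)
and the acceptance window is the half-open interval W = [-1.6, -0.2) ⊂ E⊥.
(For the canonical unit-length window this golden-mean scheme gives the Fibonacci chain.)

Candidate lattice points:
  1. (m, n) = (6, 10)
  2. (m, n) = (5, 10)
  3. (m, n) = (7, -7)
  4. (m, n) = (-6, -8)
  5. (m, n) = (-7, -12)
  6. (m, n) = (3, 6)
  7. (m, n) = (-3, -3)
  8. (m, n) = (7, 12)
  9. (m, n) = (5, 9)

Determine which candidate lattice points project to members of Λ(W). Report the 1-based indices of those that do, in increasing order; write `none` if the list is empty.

2, 4, 6, 7, 8, 9

Numerically τ ≈ 1.618034 and τ' = −1/τ ≈ -0.618034.
[1] lift (6,10): star map gives -0.180340; window check -1.6 ≤ -0.180340 < -0.2 is false → out
[2] lift (5,10): star map gives -1.180340; window check -1.6 ≤ -1.180340 < -0.2 is true → IN Λ
[3] lift (7,-7): star map gives 11.326238; window check -1.6 ≤ 11.326238 < -0.2 is false → out
[4] lift (-6,-8): star map gives -1.055728; window check -1.6 ≤ -1.055728 < -0.2 is true → IN Λ
[5] lift (-7,-12): star map gives 0.416408; window check -1.6 ≤ 0.416408 < -0.2 is false → out
[6] lift (3,6): star map gives -0.708204; window check -1.6 ≤ -0.708204 < -0.2 is true → IN Λ
[7] lift (-3,-3): star map gives -1.145898; window check -1.6 ≤ -1.145898 < -0.2 is true → IN Λ
[8] lift (7,12): star map gives -0.416408; window check -1.6 ≤ -0.416408 < -0.2 is true → IN Λ
[9] lift (5,9): star map gives -0.562306; window check -1.6 ≤ -0.562306 < -0.2 is true → IN Λ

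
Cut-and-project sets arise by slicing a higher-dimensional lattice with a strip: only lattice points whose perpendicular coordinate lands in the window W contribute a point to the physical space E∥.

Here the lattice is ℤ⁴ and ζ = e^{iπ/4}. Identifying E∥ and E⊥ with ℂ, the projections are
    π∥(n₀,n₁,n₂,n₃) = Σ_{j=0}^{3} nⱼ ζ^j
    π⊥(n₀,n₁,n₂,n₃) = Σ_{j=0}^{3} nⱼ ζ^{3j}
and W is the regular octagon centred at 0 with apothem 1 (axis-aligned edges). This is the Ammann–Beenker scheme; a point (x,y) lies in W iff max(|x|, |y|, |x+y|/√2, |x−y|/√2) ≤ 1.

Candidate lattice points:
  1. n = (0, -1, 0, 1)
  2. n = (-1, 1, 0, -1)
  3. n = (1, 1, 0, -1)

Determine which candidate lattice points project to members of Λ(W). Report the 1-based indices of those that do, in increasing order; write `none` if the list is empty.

Internal map: ζ^{3j} for j=0..3 gives (1,0), (−√2/2,√2/2), (0,−1), (√2/2,√2/2).
candidate 1: n = (0, -1, 0, 1) → π⊥ ≈ (+1.4142, +0.0000); max(|x|,|y|,|x±y|/√2) = 1.4142 > 1 ⇒ ∉ W
candidate 2: n = (-1, 1, 0, -1) → π⊥ ≈ (-2.4142, +0.0000); max(|x|,|y|,|x±y|/√2) = 2.4142 > 1 ⇒ ∉ W
candidate 3: n = (1, 1, 0, -1) → π⊥ ≈ (-0.4142, +0.0000); max(|x|,|y|,|x±y|/√2) = 0.4142 ≤ 1 ⇒ ∈ W

3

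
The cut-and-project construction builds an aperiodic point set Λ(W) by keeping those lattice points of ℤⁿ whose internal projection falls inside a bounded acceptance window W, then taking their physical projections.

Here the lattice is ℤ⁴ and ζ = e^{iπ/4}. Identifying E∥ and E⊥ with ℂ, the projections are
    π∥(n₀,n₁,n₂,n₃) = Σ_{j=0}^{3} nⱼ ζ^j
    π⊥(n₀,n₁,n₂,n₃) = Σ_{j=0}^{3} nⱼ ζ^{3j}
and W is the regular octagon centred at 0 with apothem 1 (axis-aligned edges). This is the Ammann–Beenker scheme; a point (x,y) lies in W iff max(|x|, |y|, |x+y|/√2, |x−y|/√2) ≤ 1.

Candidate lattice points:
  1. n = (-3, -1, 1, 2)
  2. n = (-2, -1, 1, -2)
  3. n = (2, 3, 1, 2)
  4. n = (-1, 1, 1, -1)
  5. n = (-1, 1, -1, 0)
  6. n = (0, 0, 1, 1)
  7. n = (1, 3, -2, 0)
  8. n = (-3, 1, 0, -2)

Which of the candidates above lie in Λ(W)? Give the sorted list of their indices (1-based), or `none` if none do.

1, 6

With ζ = e^{iπ/4} the internal vectors are ζ^0,ζ^3,ζ^6,ζ^9.
#1 (-3, -1, 1, 2): internal (-0.878680, -0.292893); octagon support 0.878680 vs apothem 1 → ∈ W
#2 (-2, -1, 1, -2): internal (-2.707107, -3.121320); octagon support 4.121320 vs apothem 1 → ∉ W
#3 (2, 3, 1, 2): internal (1.292893, 2.535534); octagon support 2.707107 vs apothem 1 → ∉ W
#4 (-1, 1, 1, -1): internal (-2.414214, -1.000000); octagon support 2.414214 vs apothem 1 → ∉ W
#5 (-1, 1, -1, 0): internal (-1.707107, 1.707107); octagon support 2.414214 vs apothem 1 → ∉ W
#6 (0, 0, 1, 1): internal (0.707107, -0.292893); octagon support 0.707107 vs apothem 1 → ∈ W
#7 (1, 3, -2, 0): internal (-1.121320, 4.121320); octagon support 4.121320 vs apothem 1 → ∉ W
#8 (-3, 1, 0, -2): internal (-5.121320, -0.707107); octagon support 5.121320 vs apothem 1 → ∉ W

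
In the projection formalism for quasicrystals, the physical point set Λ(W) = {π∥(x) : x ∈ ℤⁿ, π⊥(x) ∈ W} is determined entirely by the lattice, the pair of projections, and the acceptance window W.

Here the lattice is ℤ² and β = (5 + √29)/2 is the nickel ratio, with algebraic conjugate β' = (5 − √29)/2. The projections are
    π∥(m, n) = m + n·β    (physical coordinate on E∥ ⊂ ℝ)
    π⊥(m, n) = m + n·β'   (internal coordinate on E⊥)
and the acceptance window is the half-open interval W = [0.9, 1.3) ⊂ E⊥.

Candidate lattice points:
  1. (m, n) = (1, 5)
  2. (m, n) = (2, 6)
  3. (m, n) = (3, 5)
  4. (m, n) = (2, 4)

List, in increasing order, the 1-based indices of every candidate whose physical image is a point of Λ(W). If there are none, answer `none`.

4

Numerically β ≈ 5.192582 and β' = −1/β ≈ -0.192582.
#1 (1,5): internal coord 1 + (5)·β' = +0.037088; +0.037088 ∉ [0.9, 1.3) → out
#2 (2,6): internal coord 2 + (6)·β' = +0.844506; +0.844506 ∉ [0.9, 1.3) → out
#3 (3,5): internal coord 3 + (5)·β' = +2.037088; +2.037088 ∉ [0.9, 1.3) → out
#4 (2,4): internal coord 2 + (4)·β' = +1.229670; +1.229670 ∈ [0.9, 1.3) → IN Λ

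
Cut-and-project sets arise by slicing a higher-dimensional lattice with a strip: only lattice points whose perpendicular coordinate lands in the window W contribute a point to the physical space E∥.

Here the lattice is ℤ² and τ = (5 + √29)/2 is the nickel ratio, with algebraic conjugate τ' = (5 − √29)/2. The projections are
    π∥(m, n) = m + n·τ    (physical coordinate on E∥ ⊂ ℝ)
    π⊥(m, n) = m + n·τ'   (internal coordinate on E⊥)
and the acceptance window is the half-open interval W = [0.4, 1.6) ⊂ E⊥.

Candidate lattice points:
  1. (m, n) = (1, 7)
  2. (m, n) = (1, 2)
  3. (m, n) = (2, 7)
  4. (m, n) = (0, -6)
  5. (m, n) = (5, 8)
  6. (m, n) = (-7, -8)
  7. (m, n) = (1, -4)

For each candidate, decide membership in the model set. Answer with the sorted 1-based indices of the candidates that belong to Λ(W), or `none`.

Numerically τ ≈ 5.1926 and τ' = −1/τ ≈ -0.1926.
candidate 1: (m,n)=(1,7) → π∥ = 1+7·τ ≈ 37.3481, π⊥ = 1+7·τ' ≈ -0.3481 ∉ [0.4, 1.6) ⇒ out
candidate 2: (m,n)=(1,2) → π∥ = 1+2·τ ≈ 11.3852, π⊥ = 1+2·τ' ≈ 0.6148 ∈ [0.4, 1.6) ⇒ IN Λ
candidate 3: (m,n)=(2,7) → π∥ = 2+7·τ ≈ 38.3481, π⊥ = 2+7·τ' ≈ 0.6519 ∈ [0.4, 1.6) ⇒ IN Λ
candidate 4: (m,n)=(0,-6) → π∥ = 0-6·τ ≈ -31.1555, π⊥ = 0-6·τ' ≈ 1.1555 ∈ [0.4, 1.6) ⇒ IN Λ
candidate 5: (m,n)=(5,8) → π∥ = 5+8·τ ≈ 46.5407, π⊥ = 5+8·τ' ≈ 3.4593 ∉ [0.4, 1.6) ⇒ out
candidate 6: (m,n)=(-7,-8) → π∥ = -7-8·τ ≈ -48.5407, π⊥ = -7-8·τ' ≈ -5.4593 ∉ [0.4, 1.6) ⇒ out
candidate 7: (m,n)=(1,-4) → π∥ = 1-4·τ ≈ -19.7703, π⊥ = 1-4·τ' ≈ 1.7703 ∉ [0.4, 1.6) ⇒ out

2, 3, 4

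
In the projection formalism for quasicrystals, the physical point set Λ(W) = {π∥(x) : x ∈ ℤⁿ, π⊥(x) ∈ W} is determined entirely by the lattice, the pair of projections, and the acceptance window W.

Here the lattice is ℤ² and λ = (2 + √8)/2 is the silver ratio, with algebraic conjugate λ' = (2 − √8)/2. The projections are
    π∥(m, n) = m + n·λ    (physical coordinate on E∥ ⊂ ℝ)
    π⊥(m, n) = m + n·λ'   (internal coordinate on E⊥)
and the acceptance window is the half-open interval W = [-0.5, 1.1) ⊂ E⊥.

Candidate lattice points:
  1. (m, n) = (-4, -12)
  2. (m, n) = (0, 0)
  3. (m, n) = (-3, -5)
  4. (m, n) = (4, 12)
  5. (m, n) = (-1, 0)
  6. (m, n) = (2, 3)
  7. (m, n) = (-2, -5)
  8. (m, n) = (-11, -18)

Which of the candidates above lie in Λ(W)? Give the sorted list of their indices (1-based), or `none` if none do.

1, 2, 6, 7

Compute λ' = (2−√8)/2 = -0.4142, so π⊥(m,n) = m -0.4142·n.
candidate 1: (m,n)=(-4,-12) → π∥ = -4-12·λ ≈ -32.9706, π⊥ = -4-12·λ' ≈ 0.9706 ∈ [-0.5, 1.1) ⇒ IN Λ
candidate 2: (m,n)=(0,0) → π∥ = 0+0·λ ≈ 0.0000, π⊥ = 0+0·λ' ≈ 0.0000 ∈ [-0.5, 1.1) ⇒ IN Λ
candidate 3: (m,n)=(-3,-5) → π∥ = -3-5·λ ≈ -15.0711, π⊥ = -3-5·λ' ≈ -0.9289 ∉ [-0.5, 1.1) ⇒ out
candidate 4: (m,n)=(4,12) → π∥ = 4+12·λ ≈ 32.9706, π⊥ = 4+12·λ' ≈ -0.9706 ∉ [-0.5, 1.1) ⇒ out
candidate 5: (m,n)=(-1,0) → π∥ = -1+0·λ ≈ -1.0000, π⊥ = -1+0·λ' ≈ -1.0000 ∉ [-0.5, 1.1) ⇒ out
candidate 6: (m,n)=(2,3) → π∥ = 2+3·λ ≈ 9.2426, π⊥ = 2+3·λ' ≈ 0.7574 ∈ [-0.5, 1.1) ⇒ IN Λ
candidate 7: (m,n)=(-2,-5) → π∥ = -2-5·λ ≈ -14.0711, π⊥ = -2-5·λ' ≈ 0.0711 ∈ [-0.5, 1.1) ⇒ IN Λ
candidate 8: (m,n)=(-11,-18) → π∥ = -11-18·λ ≈ -54.4558, π⊥ = -11-18·λ' ≈ -3.5442 ∉ [-0.5, 1.1) ⇒ out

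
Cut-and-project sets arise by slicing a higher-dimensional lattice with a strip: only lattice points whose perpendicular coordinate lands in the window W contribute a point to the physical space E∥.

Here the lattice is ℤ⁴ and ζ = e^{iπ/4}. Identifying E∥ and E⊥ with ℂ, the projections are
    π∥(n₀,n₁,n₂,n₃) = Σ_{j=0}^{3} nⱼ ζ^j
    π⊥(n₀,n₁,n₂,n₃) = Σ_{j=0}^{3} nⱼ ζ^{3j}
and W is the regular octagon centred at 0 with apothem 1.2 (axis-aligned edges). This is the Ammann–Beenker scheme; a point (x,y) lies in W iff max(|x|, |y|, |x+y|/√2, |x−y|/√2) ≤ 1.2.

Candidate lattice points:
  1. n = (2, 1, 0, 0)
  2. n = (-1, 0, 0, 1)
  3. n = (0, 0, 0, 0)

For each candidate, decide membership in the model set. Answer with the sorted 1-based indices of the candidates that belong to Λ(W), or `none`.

2, 3

With ζ = e^{iπ/4} the internal vectors are ζ^0,ζ^3,ζ^6,ζ^9.
#1 (2, 1, 0, 0): internal (1.292893, 0.707107); octagon support 1.414214 vs apothem 1.2 → ∉ W
#2 (-1, 0, 0, 1): internal (-0.292893, 0.707107); octagon support 0.707107 vs apothem 1.2 → ∈ W
#3 (0, 0, 0, 0): internal (0.000000, 0.000000); octagon support 0.000000 vs apothem 1.2 → ∈ W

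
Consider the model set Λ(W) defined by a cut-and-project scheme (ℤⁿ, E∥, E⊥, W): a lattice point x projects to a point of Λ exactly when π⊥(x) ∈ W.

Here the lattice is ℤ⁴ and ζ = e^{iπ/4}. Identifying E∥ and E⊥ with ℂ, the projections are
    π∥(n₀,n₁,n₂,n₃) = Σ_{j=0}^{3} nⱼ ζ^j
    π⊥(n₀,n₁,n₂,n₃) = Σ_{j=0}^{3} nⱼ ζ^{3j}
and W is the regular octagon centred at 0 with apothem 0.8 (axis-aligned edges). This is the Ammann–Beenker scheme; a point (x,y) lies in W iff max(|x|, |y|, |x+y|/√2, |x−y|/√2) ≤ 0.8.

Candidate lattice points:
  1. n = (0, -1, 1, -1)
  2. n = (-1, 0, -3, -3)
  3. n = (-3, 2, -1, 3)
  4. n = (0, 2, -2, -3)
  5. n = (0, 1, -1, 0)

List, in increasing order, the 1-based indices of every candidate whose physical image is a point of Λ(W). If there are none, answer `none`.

π⊥(n) = n₀ + n₁ζ³ + n₂ζ⁶ + n₃ζ⁹ where ζ = e^{iπ/4}.
#1 (0, -1, 1, -1): internal (0.00000, -2.41421); octagon support 2.41421 vs apothem 0.8 → ∉ W
#2 (-1, 0, -3, -3): internal (-3.12132, 0.87868); octagon support 3.12132 vs apothem 0.8 → ∉ W
#3 (-3, 2, -1, 3): internal (-2.29289, 4.53553); octagon support 4.82843 vs apothem 0.8 → ∉ W
#4 (0, 2, -2, -3): internal (-3.53553, 1.29289); octagon support 3.53553 vs apothem 0.8 → ∉ W
#5 (0, 1, -1, 0): internal (-0.70711, 1.70711); octagon support 1.70711 vs apothem 0.8 → ∉ W

none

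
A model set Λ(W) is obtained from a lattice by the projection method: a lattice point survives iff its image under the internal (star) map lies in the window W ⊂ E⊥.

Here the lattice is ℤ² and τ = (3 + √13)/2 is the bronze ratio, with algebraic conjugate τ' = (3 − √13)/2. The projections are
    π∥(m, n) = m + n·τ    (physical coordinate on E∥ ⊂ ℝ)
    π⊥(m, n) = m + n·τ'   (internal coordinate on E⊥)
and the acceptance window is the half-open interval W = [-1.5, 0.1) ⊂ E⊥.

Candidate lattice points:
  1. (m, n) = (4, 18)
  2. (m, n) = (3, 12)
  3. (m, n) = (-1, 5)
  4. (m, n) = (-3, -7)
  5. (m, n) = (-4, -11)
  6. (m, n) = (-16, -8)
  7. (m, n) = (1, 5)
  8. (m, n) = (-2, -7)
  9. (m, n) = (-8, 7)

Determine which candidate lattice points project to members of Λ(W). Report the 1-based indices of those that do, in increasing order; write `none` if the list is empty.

1, 2, 4, 5, 7

Compute τ' = (3−√13)/2 = -0.302776, so π⊥(m,n) = m -0.302776·n.
candidate 1: (m,n)=(4,18) → π∥ = 4+18·τ ≈ 63.449961, π⊥ = 4+18·τ' ≈ -1.449961 ∈ [-1.5, 0.1) ⇒ IN Λ
candidate 2: (m,n)=(3,12) → π∥ = 3+12·τ ≈ 42.633308, π⊥ = 3+12·τ' ≈ -0.633308 ∈ [-1.5, 0.1) ⇒ IN Λ
candidate 3: (m,n)=(-1,5) → π∥ = -1+5·τ ≈ 15.513878, π⊥ = -1+5·τ' ≈ -2.513878 ∉ [-1.5, 0.1) ⇒ out
candidate 4: (m,n)=(-3,-7) → π∥ = -3-7·τ ≈ -26.119429, π⊥ = -3-7·τ' ≈ -0.880571 ∈ [-1.5, 0.1) ⇒ IN Λ
candidate 5: (m,n)=(-4,-11) → π∥ = -4-11·τ ≈ -40.330532, π⊥ = -4-11·τ' ≈ -0.669468 ∈ [-1.5, 0.1) ⇒ IN Λ
candidate 6: (m,n)=(-16,-8) → π∥ = -16-8·τ ≈ -42.422205, π⊥ = -16-8·τ' ≈ -13.577795 ∉ [-1.5, 0.1) ⇒ out
candidate 7: (m,n)=(1,5) → π∥ = 1+5·τ ≈ 17.513878, π⊥ = 1+5·τ' ≈ -0.513878 ∈ [-1.5, 0.1) ⇒ IN Λ
candidate 8: (m,n)=(-2,-7) → π∥ = -2-7·τ ≈ -25.119429, π⊥ = -2-7·τ' ≈ 0.119429 ∉ [-1.5, 0.1) ⇒ out
candidate 9: (m,n)=(-8,7) → π∥ = -8+7·τ ≈ 15.119429, π⊥ = -8+7·τ' ≈ -10.119429 ∉ [-1.5, 0.1) ⇒ out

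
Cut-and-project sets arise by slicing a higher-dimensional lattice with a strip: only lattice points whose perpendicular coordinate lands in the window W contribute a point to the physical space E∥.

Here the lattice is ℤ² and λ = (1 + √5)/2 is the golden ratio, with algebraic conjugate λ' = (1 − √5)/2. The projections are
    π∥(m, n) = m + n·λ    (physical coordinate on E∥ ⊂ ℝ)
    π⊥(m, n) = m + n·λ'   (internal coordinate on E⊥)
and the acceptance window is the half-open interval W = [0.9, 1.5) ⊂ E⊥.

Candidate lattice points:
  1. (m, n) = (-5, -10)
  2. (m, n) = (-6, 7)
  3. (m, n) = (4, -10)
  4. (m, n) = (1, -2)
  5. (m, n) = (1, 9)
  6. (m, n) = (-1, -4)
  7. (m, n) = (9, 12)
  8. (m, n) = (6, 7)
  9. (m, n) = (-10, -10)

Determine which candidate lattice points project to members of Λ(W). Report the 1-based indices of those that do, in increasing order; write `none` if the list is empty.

λ' = (1−√5)/2 ≈ -0.61803.
[1] lift (-5,-10): star map gives 1.18034; window check 0.9 ≤ 1.18034 < 1.5 is true → IN Λ
[2] lift (-6,7): star map gives -10.32624; window check 0.9 ≤ -10.32624 < 1.5 is false → out
[3] lift (4,-10): star map gives 10.18034; window check 0.9 ≤ 10.18034 < 1.5 is false → out
[4] lift (1,-2): star map gives 2.23607; window check 0.9 ≤ 2.23607 < 1.5 is false → out
[5] lift (1,9): star map gives -4.56231; window check 0.9 ≤ -4.56231 < 1.5 is false → out
[6] lift (-1,-4): star map gives 1.47214; window check 0.9 ≤ 1.47214 < 1.5 is true → IN Λ
[7] lift (9,12): star map gives 1.58359; window check 0.9 ≤ 1.58359 < 1.5 is false → out
[8] lift (6,7): star map gives 1.67376; window check 0.9 ≤ 1.67376 < 1.5 is false → out
[9] lift (-10,-10): star map gives -3.81966; window check 0.9 ≤ -3.81966 < 1.5 is false → out

1, 6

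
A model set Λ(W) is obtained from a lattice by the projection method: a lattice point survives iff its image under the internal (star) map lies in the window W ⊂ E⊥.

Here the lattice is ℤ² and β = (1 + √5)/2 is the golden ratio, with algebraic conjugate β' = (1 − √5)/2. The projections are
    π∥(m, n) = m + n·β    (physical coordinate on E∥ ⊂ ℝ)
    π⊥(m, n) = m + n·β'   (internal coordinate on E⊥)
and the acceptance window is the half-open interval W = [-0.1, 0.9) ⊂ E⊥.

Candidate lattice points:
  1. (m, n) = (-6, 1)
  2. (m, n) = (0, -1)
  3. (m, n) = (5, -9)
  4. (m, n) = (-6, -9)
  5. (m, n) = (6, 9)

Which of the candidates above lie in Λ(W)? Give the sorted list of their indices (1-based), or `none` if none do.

2, 5

Numerically β ≈ 1.618034 and β' = −1/β ≈ -0.618034.
#1 (-6,1): internal coord -6 + (1)·β' = -6.618034; -6.618034 ∉ [-0.1, 0.9) → out
#2 (0,-1): internal coord 0 + (-1)·β' = +0.618034; +0.618034 ∈ [-0.1, 0.9) → IN Λ
#3 (5,-9): internal coord 5 + (-9)·β' = +10.562306; +10.562306 ∉ [-0.1, 0.9) → out
#4 (-6,-9): internal coord -6 + (-9)·β' = -0.437694; -0.437694 ∉ [-0.1, 0.9) → out
#5 (6,9): internal coord 6 + (9)·β' = +0.437694; +0.437694 ∈ [-0.1, 0.9) → IN Λ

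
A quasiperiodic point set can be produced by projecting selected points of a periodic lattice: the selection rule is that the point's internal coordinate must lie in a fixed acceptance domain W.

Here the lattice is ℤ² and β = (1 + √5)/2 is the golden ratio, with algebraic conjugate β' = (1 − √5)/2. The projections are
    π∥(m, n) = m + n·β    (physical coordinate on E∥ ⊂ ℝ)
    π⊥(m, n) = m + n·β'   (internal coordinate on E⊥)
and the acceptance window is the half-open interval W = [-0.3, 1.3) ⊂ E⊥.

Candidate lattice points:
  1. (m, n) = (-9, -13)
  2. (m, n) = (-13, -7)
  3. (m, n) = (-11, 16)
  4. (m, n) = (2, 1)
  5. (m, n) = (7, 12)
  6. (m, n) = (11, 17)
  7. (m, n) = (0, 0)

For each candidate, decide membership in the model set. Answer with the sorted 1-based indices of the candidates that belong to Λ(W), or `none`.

6, 7

Compute β' = (1−√5)/2 = -0.61803, so π⊥(m,n) = m -0.61803·n.
candidate 1: (m,n)=(-9,-13) → π∥ = -9-13·β ≈ -30.03444, π⊥ = -9-13·β' ≈ -0.96556 ∉ [-0.3, 1.3) ⇒ out
candidate 2: (m,n)=(-13,-7) → π∥ = -13-7·β ≈ -24.32624, π⊥ = -13-7·β' ≈ -8.67376 ∉ [-0.3, 1.3) ⇒ out
candidate 3: (m,n)=(-11,16) → π∥ = -11+16·β ≈ 14.88854, π⊥ = -11+16·β' ≈ -20.88854 ∉ [-0.3, 1.3) ⇒ out
candidate 4: (m,n)=(2,1) → π∥ = 2+1·β ≈ 3.61803, π⊥ = 2+1·β' ≈ 1.38197 ∉ [-0.3, 1.3) ⇒ out
candidate 5: (m,n)=(7,12) → π∥ = 7+12·β ≈ 26.41641, π⊥ = 7+12·β' ≈ -0.41641 ∉ [-0.3, 1.3) ⇒ out
candidate 6: (m,n)=(11,17) → π∥ = 11+17·β ≈ 38.50658, π⊥ = 11+17·β' ≈ 0.49342 ∈ [-0.3, 1.3) ⇒ IN Λ
candidate 7: (m,n)=(0,0) → π∥ = 0+0·β ≈ 0.00000, π⊥ = 0+0·β' ≈ 0.00000 ∈ [-0.3, 1.3) ⇒ IN Λ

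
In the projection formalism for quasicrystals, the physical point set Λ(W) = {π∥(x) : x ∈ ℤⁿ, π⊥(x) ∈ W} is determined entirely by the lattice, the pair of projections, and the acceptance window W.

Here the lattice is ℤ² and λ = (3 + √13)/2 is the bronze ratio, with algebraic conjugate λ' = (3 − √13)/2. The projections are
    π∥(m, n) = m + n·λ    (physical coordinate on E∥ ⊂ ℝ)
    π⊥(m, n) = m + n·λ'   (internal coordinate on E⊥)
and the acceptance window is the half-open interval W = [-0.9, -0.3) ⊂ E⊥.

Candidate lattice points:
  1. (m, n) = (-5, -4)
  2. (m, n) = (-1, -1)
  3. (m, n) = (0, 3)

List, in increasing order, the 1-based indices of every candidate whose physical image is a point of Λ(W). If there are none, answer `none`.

2

Compute λ' = (3−√13)/2 = -0.302776, so π⊥(m,n) = m -0.302776·n.
[1] lift (-5,-4): star map gives -3.788897; window check -0.9 ≤ -3.788897 < -0.3 is false → out
[2] lift (-1,-1): star map gives -0.697224; window check -0.9 ≤ -0.697224 < -0.3 is true → IN Λ
[3] lift (0,3): star map gives -0.908327; window check -0.9 ≤ -0.908327 < -0.3 is false → out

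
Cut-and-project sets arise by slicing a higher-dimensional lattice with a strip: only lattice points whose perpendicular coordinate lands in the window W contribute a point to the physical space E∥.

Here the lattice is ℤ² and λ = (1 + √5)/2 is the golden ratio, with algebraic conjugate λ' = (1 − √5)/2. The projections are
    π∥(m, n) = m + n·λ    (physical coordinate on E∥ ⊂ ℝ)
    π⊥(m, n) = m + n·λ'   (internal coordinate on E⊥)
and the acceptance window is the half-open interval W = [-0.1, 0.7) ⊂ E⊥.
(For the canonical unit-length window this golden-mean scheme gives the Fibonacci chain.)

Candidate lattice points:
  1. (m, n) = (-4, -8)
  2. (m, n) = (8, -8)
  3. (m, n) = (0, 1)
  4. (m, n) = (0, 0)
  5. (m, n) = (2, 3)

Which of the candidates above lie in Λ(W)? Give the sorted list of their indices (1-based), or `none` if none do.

λ' = (1−√5)/2 ≈ -0.61803.
candidate 1: (m,n)=(-4,-8) → π∥ = -4-8·λ ≈ -16.94427, π⊥ = -4-8·λ' ≈ 0.94427 ∉ [-0.1, 0.7) ⇒ out
candidate 2: (m,n)=(8,-8) → π∥ = 8-8·λ ≈ -4.94427, π⊥ = 8-8·λ' ≈ 12.94427 ∉ [-0.1, 0.7) ⇒ out
candidate 3: (m,n)=(0,1) → π∥ = 0+1·λ ≈ 1.61803, π⊥ = 0+1·λ' ≈ -0.61803 ∉ [-0.1, 0.7) ⇒ out
candidate 4: (m,n)=(0,0) → π∥ = 0+0·λ ≈ 0.00000, π⊥ = 0+0·λ' ≈ 0.00000 ∈ [-0.1, 0.7) ⇒ IN Λ
candidate 5: (m,n)=(2,3) → π∥ = 2+3·λ ≈ 6.85410, π⊥ = 2+3·λ' ≈ 0.14590 ∈ [-0.1, 0.7) ⇒ IN Λ

4, 5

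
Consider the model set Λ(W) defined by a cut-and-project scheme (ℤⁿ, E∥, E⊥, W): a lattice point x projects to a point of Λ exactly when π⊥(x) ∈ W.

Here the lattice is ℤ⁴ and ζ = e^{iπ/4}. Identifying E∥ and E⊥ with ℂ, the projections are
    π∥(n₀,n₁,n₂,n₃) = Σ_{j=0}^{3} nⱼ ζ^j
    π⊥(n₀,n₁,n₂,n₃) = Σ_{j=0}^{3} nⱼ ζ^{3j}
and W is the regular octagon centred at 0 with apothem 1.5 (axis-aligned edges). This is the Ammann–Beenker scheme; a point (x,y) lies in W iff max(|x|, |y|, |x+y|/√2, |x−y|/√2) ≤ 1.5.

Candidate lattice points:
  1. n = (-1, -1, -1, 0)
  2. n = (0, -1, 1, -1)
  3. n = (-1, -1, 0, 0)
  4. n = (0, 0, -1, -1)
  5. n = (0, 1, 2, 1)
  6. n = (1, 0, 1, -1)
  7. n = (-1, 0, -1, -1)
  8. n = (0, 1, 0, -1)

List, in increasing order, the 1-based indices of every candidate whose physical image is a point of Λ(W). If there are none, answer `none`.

With ζ = e^{iπ/4} the internal vectors are ζ^0,ζ^3,ζ^6,ζ^9.
candidate 1: n = (-1, -1, -1, 0) → π⊥ ≈ (-0.29289, +0.29289); max(|x|,|y|,|x±y|/√2) = 0.41421 ≤ 1.5 ⇒ ∈ W
candidate 2: n = (0, -1, 1, -1) → π⊥ ≈ (+0.00000, -2.41421); max(|x|,|y|,|x±y|/√2) = 2.41421 > 1.5 ⇒ ∉ W
candidate 3: n = (-1, -1, 0, 0) → π⊥ ≈ (-0.29289, -0.70711); max(|x|,|y|,|x±y|/√2) = 0.70711 ≤ 1.5 ⇒ ∈ W
candidate 4: n = (0, 0, -1, -1) → π⊥ ≈ (-0.70711, +0.29289); max(|x|,|y|,|x±y|/√2) = 0.70711 ≤ 1.5 ⇒ ∈ W
candidate 5: n = (0, 1, 2, 1) → π⊥ ≈ (+0.00000, -0.58579); max(|x|,|y|,|x±y|/√2) = 0.58579 ≤ 1.5 ⇒ ∈ W
candidate 6: n = (1, 0, 1, -1) → π⊥ ≈ (+0.29289, -1.70711); max(|x|,|y|,|x±y|/√2) = 1.70711 > 1.5 ⇒ ∉ W
candidate 7: n = (-1, 0, -1, -1) → π⊥ ≈ (-1.70711, +0.29289); max(|x|,|y|,|x±y|/√2) = 1.70711 > 1.5 ⇒ ∉ W
candidate 8: n = (0, 1, 0, -1) → π⊥ ≈ (-1.41421, +0.00000); max(|x|,|y|,|x±y|/√2) = 1.41421 ≤ 1.5 ⇒ ∈ W

1, 3, 4, 5, 8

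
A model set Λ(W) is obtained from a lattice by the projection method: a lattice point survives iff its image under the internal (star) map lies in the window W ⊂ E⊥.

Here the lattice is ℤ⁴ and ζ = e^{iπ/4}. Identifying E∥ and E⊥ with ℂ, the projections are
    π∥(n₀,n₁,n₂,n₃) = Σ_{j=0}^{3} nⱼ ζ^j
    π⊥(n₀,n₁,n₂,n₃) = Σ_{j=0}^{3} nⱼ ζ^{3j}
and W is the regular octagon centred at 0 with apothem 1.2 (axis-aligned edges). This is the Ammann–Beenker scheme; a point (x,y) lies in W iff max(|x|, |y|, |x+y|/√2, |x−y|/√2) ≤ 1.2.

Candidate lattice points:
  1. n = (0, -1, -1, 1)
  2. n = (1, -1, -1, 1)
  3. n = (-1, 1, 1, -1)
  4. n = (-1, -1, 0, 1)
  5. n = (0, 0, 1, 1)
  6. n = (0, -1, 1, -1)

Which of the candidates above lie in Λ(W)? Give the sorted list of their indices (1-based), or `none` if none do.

π⊥(n) = n₀ + n₁ζ³ + n₂ζ⁶ + n₃ζ⁹ where ζ = e^{iπ/4}.
candidate 1: n = (0, -1, -1, 1) → π⊥ ≈ (+1.414214, +1.000000); max(|x|,|y|,|x±y|/√2) = 1.707107 > 1.2 ⇒ ∉ W
candidate 2: n = (1, -1, -1, 1) → π⊥ ≈ (+2.414214, +1.000000); max(|x|,|y|,|x±y|/√2) = 2.414214 > 1.2 ⇒ ∉ W
candidate 3: n = (-1, 1, 1, -1) → π⊥ ≈ (-2.414214, -1.000000); max(|x|,|y|,|x±y|/√2) = 2.414214 > 1.2 ⇒ ∉ W
candidate 4: n = (-1, -1, 0, 1) → π⊥ ≈ (+0.414214, +0.000000); max(|x|,|y|,|x±y|/√2) = 0.414214 ≤ 1.2 ⇒ ∈ W
candidate 5: n = (0, 0, 1, 1) → π⊥ ≈ (+0.707107, -0.292893); max(|x|,|y|,|x±y|/√2) = 0.707107 ≤ 1.2 ⇒ ∈ W
candidate 6: n = (0, -1, 1, -1) → π⊥ ≈ (+0.000000, -2.414214); max(|x|,|y|,|x±y|/√2) = 2.414214 > 1.2 ⇒ ∉ W

4, 5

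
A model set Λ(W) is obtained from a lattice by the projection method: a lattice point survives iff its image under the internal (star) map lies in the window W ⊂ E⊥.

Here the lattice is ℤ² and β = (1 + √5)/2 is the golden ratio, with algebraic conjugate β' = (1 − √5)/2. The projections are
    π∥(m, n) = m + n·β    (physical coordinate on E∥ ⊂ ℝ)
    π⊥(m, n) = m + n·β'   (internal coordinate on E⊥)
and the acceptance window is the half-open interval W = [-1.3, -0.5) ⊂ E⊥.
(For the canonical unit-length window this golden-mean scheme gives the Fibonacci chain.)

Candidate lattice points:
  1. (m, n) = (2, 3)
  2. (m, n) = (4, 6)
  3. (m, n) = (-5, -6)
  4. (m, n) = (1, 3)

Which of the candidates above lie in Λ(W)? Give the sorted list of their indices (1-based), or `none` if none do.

3, 4

Compute β' = (1−√5)/2 = -0.61803, so π⊥(m,n) = m -0.61803·n.
[1] lift (2,3): star map gives 0.14590; window check -1.3 ≤ 0.14590 < -0.5 is false → out
[2] lift (4,6): star map gives 0.29180; window check -1.3 ≤ 0.29180 < -0.5 is false → out
[3] lift (-5,-6): star map gives -1.29180; window check -1.3 ≤ -1.29180 < -0.5 is true → IN Λ
[4] lift (1,3): star map gives -0.85410; window check -1.3 ≤ -0.85410 < -0.5 is true → IN Λ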